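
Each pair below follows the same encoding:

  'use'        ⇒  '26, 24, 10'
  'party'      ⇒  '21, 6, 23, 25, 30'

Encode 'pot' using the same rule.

21, 20, 25

The number is (letter's place in the alphabet, a=1) + 5.
For pot: p=16→21, o=15→20, t=20→25.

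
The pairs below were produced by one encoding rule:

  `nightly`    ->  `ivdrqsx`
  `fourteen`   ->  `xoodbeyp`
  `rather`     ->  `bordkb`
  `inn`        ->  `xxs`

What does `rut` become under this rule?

deb

The output letters match the input read backwards, each shifted +10: nightly reversed is ylthgin. Two steps: reverse the string, then apply a Caesar shift of +10.
Applying it to rut: reverse → tur; then shift: t+10=d, u+10=e, r+10=b.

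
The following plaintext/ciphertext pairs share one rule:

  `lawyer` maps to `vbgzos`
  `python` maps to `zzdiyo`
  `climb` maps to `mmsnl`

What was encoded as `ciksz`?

sharp

The shifts repeat in a cycle of length 2: positions 0,1,… shift by +10, +1, then the pattern repeats.
Reversing it on ciksz: c−10=s, i−1=h, k−10=a, s−1=r, z−10=p.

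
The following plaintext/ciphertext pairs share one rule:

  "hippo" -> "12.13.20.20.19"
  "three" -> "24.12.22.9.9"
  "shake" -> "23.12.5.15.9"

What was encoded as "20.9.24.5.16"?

h is letter #8 and maps to 12: an offset of 4. Letters become their 1-based position plus 4 (so a→5, b→6, …).
Reversing it on 20.9.24.5.16: 20→(20−4)÷1=16=p, 9→(9−4)÷1=5=e, 24→(24−4)÷1=20=t, 5→(5−4)÷1=1=a, 16→(16−4)÷1=12=l.

petal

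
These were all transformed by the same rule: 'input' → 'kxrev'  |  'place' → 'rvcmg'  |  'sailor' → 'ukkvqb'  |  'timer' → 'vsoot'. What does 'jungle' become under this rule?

Shifts by position in input: pos 0: i→k (+2), pos 1: n→x (+10), pos 2: p→r (+2), pos 3: u→e (+10) — repeating every 2. A repeating key of period 2 is used — shifts +2, +10 over and over.
On jungle: j+2=l, u+10=e, n+2=p, g+10=q, l+2=n, e+10=o.

lepqno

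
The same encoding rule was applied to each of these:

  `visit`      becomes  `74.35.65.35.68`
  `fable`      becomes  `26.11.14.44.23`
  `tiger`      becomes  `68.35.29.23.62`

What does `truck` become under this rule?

68.62.71.17.41

v(#22)→74 and i(#9)→35: differences scale by 3, so n = 3·pos + 8. The formula is n = 3×(alphabet index, a=1) + 8.
On truck: t=20→68, r=18→62, u=21→71, c=3→17, k=11→41.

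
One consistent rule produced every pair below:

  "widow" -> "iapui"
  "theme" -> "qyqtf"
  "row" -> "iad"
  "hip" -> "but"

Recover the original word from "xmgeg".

The output letters match the input read backwards, each shifted +12: widow reversed is wodiw. Read the word backwards and shift each letter +12.
Reversing it on xmgeg: shift back: x−12=l, m−12=a, g−12=u, e−12=s, g−12=u → lausu; then reverse → usual.

usual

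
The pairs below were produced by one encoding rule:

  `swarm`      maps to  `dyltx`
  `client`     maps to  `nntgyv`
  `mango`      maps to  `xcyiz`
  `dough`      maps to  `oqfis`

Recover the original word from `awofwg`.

It's a Vigenère-style cipher with numeric key [11,2]: position i shifts by key[i mod 2].
Decoding awofwg: a−11=p, w−2=u, o−11=d, f−2=d, w−11=l, g−2=e.

puddle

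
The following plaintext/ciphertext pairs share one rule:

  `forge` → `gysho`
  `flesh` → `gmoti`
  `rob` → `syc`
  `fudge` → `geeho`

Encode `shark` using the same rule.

The shift depends on letter class: consonant f→g is +1, but vowel o→y is +10. Vowels shift forward by 10 and consonants shift forward by 1.
On shark: s(cons)+1=t, h(cons)+1=i, a(vowel)+10=k, r(cons)+1=s, k(cons)+1=l.

tiksl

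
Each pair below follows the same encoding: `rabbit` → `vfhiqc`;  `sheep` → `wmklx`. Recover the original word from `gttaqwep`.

Letter i (0-indexed) is shifted by i+4, so successive shifts are 4, 5, 6, ….
Undoing it on gttaqwep: g−4=c, t−5=o, t−6=n, a−7=t, q−8=i, w−9=n, e−10=u, p−11=e.

continue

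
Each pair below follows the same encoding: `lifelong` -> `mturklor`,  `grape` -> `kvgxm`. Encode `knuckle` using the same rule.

The output letters match the input read backwards, each shifted +6: lifelong reversed is gnolefil. Read the word backwards and shift each letter +6.
Applying it to knuckle: reverse → elkcunk; then shift: e+6=k, l+6=r, k+6=q, c+6=i, u+6=a, n+6=t, k+6=q.

krqiatq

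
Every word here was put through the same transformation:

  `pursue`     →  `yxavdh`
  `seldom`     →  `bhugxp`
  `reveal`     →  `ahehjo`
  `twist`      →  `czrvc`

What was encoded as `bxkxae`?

suburb

Shifts by position in pursue: pos 0: p→y (+9), pos 1: u→x (+3), pos 2: r→a (+9), pos 3: s→v (+3) — repeating every 2. A repeating key of period 2 is used — shifts +9, +3 over and over.
Reversing it on bxkxae: b−9=s, x−3=u, k−9=b, x−3=u, a−9=r, e−3=b.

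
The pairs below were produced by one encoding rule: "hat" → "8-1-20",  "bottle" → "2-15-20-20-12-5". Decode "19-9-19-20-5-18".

sister

h is letter #8 and maps to 8: an offset of 0. Letters become their 1-indexed alphabet positions: a=1 … z=26.
Reversing it on 19-9-19-20-5-18: 19=s, 9=i, 19=s, 20=t, 5=e, 18=r.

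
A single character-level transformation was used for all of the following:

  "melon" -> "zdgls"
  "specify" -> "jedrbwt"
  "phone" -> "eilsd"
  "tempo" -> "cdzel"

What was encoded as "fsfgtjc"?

m(12)→z(25) and e(4)→d(3) fit y≡19x+5 (mod 26); the inverse of 19 mod 26 is 11. This is an affine cipher: with a=0,…,z=25, each position x becomes (19x+5) mod 26.
Undoing it on fsfgtjc: f(5)→11·(5−5)≡0=a; s(18)→11·(18−5)≡13=n; f(5)→11·(5−5)≡0=a; g(6)→11·(6−5)≡11=l; t(19)→11·(19−5)≡24=y; j(9)→11·(9−5)≡18=s; c(2)→11·(2−5)≡19=t (all mod 26).

analyst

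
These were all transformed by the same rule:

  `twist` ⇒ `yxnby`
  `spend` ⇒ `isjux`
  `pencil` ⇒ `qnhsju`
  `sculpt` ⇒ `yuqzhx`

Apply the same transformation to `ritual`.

qfzynw

Two steps: reverse the string, then apply a Caesar shift of +5.
Applying it to ritual: reverse → lautir; then shift: l+5=q, a+5=f, u+5=z, t+5=y, i+5=n, r+5=w.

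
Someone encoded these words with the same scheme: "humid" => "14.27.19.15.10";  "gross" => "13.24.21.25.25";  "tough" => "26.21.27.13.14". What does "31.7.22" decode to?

yap

h is letter #8 and maps to 14: an offset of 6. Each letter is replaced by its alphabet position (a=1..z=26) + 6.
Undoing it on 31.7.22: 31→(31−6)÷1=25=y, 7→(7−6)÷1=1=a, 22→(22−6)÷1=16=p.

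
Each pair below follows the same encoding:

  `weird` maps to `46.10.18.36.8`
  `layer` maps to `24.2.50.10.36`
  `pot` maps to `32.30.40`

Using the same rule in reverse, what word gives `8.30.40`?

w(#23)→46 and e(#5)→10: differences scale by 2, so n = 2·pos + 0. With a=1..z=26, the number is 2·pos.
Undoing it on 8.30.40: 8→(8−0)÷2=4=d, 30→(30−0)÷2=15=o, 40→(40−0)÷2=20=t.

dot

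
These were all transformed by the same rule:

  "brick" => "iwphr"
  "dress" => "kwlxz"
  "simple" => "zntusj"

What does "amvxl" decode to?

those

Shifts by position in brick: pos 0: b→i (+7), pos 1: r→w (+5), pos 2: i→p (+7), pos 3: c→h (+5) — repeating every 2. A repeating key of period 2 is used — shifts +7, +5 over and over.
Decoding amvxl: a−7=t, m−5=h, v−7=o, x−5=s, l−7=e.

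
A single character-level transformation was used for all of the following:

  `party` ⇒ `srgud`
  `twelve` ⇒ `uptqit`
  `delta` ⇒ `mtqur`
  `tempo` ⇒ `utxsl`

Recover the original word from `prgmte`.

p(15)→s(18) and a(0)→r(17) fit y≡7x+17 (mod 26); the inverse of 7 mod 26 is 15. This is an affine cipher: with a=0,…,z=25, each position x becomes (7x+17) mod 26.
Decoding prgmte: p(15)→15·(15−17)≡22=w; r(17)→15·(17−17)≡0=a; g(6)→15·(6−17)≡17=r; m(12)→15·(12−17)≡3=d; t(19)→15·(19−17)≡4=e; e(4)→15·(4−17)≡13=n (all mod 26).

warden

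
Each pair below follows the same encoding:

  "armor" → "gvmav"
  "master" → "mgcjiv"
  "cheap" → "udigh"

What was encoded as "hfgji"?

Each letter's alphabet position (a=0..z=25) is mapped through 7·x+6 mod 26 — an affine cipher.
Decoding hfgji: h(7)→15·(7−6)≡15=p; f(5)→15·(5−6)≡11=l; g(6)→15·(6−6)≡0=a; j(9)→15·(9−6)≡19=t; i(8)→15·(8−6)≡4=e (all mod 26).

plate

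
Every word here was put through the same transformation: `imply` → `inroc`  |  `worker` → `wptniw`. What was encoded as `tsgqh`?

trend

In imply: i→i is +0, m→n is +1, p→r is +2, l→o is +3 — the shift increases by 1 each position. Letter i (0-indexed) is shifted by i+0, so successive shifts are 0, 1, 2, ….
Decoding tsgqh: t−0=t, s−1=r, g−2=e, q−3=n, h−4=d.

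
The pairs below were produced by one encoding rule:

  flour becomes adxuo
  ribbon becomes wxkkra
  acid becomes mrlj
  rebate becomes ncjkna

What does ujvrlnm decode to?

decimal

The output letters match the input read backwards, each shifted +9: flour reversed is ruolf. Two steps: reverse the string, then apply a Caesar shift of +9.
Decoding ujvrlnm: shift back: u−9=l, j−9=a, v−9=m, r−9=i, l−9=c, n−9=e, m−9=d → lamiced; then reverse → decimal.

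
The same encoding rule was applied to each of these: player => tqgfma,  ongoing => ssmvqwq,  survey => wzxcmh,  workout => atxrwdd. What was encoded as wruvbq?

smooth

In player: p→t is +4, l→q is +5, a→g is +6, y→f is +7 — the shift increases by 1 each position. The shift increases by 1 at each position, starting from +4: 4, 5, 6, ….
Undoing it on wruvbq: w−4=s, r−5=m, u−6=o, v−7=o, b−8=t, q−9=h.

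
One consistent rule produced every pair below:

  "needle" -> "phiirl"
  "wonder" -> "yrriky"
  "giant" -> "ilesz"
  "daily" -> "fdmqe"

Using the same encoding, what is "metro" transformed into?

ohxwu

In needle: n→p is +2, e→h is +3, e→i is +4, d→i is +5 — the shift increases by 1 each position. Letter i (0-indexed) is shifted by i+2, so successive shifts are 2, 3, 4, ….
On metro: m+2=o, e+3=h, t+4=x, r+5=w, o+6=u.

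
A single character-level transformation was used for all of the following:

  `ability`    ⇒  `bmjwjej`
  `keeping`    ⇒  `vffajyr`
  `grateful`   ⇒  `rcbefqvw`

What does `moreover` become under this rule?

xpcfpgfc

The shift depends on letter class: consonant b→m is +11, but vowel a→b is +1. Vowels shift forward by 1 and consonants shift forward by 11.
For moreover: m(cons)+11=x, o(vowel)+1=p, r(cons)+11=c, e(vowel)+1=f, o(vowel)+1=p, v(cons)+11=g, e(vowel)+1=f, r(cons)+11=c.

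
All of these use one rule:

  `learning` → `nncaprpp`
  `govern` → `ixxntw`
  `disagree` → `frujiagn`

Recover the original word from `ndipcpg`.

luggage

Shifts by position in learning: pos 0: l→n (+2), pos 1: e→n (+9), pos 2: a→c (+2), pos 3: r→a (+9) — repeating every 2. A repeating key of period 2 is used — shifts +2, +9 over and over.
Decoding ndipcpg: n−2=l, d−9=u, i−2=g, p−9=g, c−2=a, p−9=g, g−2=e.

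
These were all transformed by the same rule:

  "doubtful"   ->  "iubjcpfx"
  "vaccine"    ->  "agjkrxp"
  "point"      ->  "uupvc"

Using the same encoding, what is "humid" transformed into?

matqm

In doubtful: d→i is +5, o→u is +6, u→b is +7, b→j is +8 — the shift increases by 1 each position. Each letter shifts forward by (position + 5), i.e. 5, 6, 7, … — the shift grows by one for each successive letter.
Applying it to humid: h+5=m, u+6=a, m+7=t, i+8=q, d+9=m.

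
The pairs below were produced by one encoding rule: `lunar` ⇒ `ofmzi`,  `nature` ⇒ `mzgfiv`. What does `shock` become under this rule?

Each pair mirrors across the alphabet (l↔o, u↔f, n↔m): positions sum to 25. Each letter is replaced by its mirror in the alphabet: a↔z, b↔y, c↔x, and so on (the Atbash cipher).
Applying it to shock: s↔h, h↔s, o↔l, c↔x, k↔p.

hslxp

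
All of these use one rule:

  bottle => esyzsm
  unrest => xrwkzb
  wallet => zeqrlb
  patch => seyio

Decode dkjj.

aged

In bottle: b→e is +3, o→s is +4, t→y is +5, t→z is +6 — the shift increases by 1 each position. The shift increases by 1 at each position, starting from +3: 3, 4, 5, ….
Reversing it on dkjj: d−3=a, k−4=g, j−5=e, j−6=d.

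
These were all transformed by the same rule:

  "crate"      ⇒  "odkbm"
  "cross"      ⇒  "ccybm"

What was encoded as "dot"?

jet

Two steps: reverse the string, then apply a Caesar shift of +10.
Reversing it on dot: shift back: d−10=t, o−10=e, t−10=j → tej; then reverse → jet.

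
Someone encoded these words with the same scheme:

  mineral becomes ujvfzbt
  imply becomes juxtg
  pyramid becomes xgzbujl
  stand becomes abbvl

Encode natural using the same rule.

vbbvzbt

The shift depends on letter class: consonant m→u is +8, but vowel i→j is +1. The rule splits by letter class: vowels +1, consonants +8.
For natural: n(cons)+8=v, a(vowel)+1=b, t(cons)+8=b, u(vowel)+1=v, r(cons)+8=z, a(vowel)+1=b, l(cons)+8=t.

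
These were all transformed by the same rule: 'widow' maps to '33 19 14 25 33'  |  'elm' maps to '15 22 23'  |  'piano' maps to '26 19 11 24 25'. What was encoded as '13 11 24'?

w is letter #23 and maps to 33: an offset of 10. Each letter is replaced by its alphabet position (a=1..z=26) + 10.
Decoding 13 11 24: 13→(13−10)÷1=3=c, 11→(11−10)÷1=1=a, 24→(24−10)÷1=14=n.

can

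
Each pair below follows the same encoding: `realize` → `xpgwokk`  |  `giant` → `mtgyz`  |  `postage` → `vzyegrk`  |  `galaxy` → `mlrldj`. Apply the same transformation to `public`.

Shifts by position in realize: pos 0: r→x (+6), pos 1: e→p (+11), pos 2: a→g (+6), pos 3: l→w (+11) — repeating every 2. The shifts repeat in a cycle of length 2: positions 0,1,… shift by +6, +11, then the pattern repeats.
Applying it to public: p+6=v, u+11=f, b+6=h, l+11=w, i+6=o, c+11=n.

vfhwon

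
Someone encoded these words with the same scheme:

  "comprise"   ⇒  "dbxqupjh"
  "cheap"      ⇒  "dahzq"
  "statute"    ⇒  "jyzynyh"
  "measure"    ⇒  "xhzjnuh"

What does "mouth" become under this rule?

xbnya

c(2)→d(3) and o(14)→b(1) fit y≡15x+25 (mod 26); the inverse of 15 mod 26 is 7. Treating letters as 0–25, the rule is x ↦ 15x + 25 (mod 26).
For mouth: m(12)→15·12+25≡23=x; o(14)→15·14+25≡1=b; u(20)→15·20+25≡13=n; t(19)→15·19+25≡24=y; h(7)→15·7+25≡0=a (all mod 26).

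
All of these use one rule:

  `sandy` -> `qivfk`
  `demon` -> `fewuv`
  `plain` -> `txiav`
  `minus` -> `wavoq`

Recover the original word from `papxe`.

s(18)→q(16) and a(0)→i(8) fit y≡25x+8 (mod 26); the inverse of 25 mod 26 is 25. Each letter's alphabet position (a=0..z=25) is mapped through 25·x+8 mod 26 — an affine cipher.
Undoing it on papxe: p(15)→25·(15−8)≡19=t; a(0)→25·(0−8)≡8=i; p(15)→25·(15−8)≡19=t; x(23)→25·(23−8)≡11=l; e(4)→25·(4−8)≡4=e (all mod 26).

title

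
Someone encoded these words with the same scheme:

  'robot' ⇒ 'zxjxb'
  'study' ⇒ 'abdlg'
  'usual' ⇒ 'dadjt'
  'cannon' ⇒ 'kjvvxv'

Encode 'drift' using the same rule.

lzrnb

The shift depends on letter class: consonant r→z is +8, but vowel o→x is +9. The rule splits by letter class: vowels +9, consonants +8.
For drift: d(cons)+8=l, r(cons)+8=z, i(vowel)+9=r, f(cons)+8=n, t(cons)+8=b.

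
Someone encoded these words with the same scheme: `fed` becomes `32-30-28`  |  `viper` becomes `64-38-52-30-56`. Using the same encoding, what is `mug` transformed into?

46-62-34

f(#6)→32 and e(#5)→30: differences scale by 2, so n = 2·pos + 20. With a=1..z=26, the number is 2·pos + 20.
For mug: m=13→46, u=21→62, g=7→34.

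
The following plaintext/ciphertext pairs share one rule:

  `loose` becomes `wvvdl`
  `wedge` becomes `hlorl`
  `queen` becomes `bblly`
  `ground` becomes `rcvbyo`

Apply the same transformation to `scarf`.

dnhcq

The rule splits by letter class: vowels +7, consonants +11.
Applying it to scarf: s(cons)+11=d, c(cons)+11=n, a(vowel)+7=h, r(cons)+11=c, f(cons)+11=q.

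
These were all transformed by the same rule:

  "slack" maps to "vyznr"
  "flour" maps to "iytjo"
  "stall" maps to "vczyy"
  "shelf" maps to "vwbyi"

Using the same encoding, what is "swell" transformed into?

s(18)→v(21) and l(11)→y(24) fit y≡7x+25 (mod 26); the inverse of 7 mod 26 is 15. This is an affine cipher: with a=0,…,z=25, each position x becomes (7x+25) mod 26.
For swell: s(18)→7·18+25≡21=v; w(22)→7·22+25≡23=x; e(4)→7·4+25≡1=b; l(11)→7·11+25≡24=y; l(11)→7·11+25≡24=y (all mod 26).

vxbyy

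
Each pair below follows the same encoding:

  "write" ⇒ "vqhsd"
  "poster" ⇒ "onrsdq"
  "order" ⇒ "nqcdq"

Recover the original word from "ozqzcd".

Each letter is shifted forward by 25 in the alphabet (a Caesar shift of +25).
Decoding ozqzcd: o−25=p, z−25=a, q−25=r, z−25=a, c−25=d, d−25=e.

parade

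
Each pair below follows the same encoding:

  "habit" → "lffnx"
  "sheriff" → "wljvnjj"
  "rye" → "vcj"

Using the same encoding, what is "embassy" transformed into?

jqffwwc

The rule splits by letter class: vowels +5, consonants +4.
Applying it to embassy: e(vowel)+5=j, m(cons)+4=q, b(cons)+4=f, a(vowel)+5=f, s(cons)+4=w, s(cons)+4=w, y(cons)+4=c.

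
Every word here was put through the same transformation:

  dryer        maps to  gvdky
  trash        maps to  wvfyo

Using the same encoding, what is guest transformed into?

In dryer: d→g is +3, r→v is +4, y→d is +5, e→k is +6 — the shift increases by 1 each position. Letter i (0-indexed) is shifted by i+3, so successive shifts are 3, 4, 5, ….
For guest: g+3=j, u+4=y, e+5=j, s+6=y, t+7=a.

jyjya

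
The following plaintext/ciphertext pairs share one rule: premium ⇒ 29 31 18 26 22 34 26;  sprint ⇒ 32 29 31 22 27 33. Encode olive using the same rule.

p is letter #16 and maps to 29: an offset of 13. The number is (letter's place in the alphabet, a=1) + 13.
For olive: o=15→28, l=12→25, i=9→22, v=22→35, e=5→18.

28 25 22 35 18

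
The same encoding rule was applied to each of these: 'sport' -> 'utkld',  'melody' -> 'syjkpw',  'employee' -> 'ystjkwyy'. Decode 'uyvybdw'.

Each letter's alphabet position (a=0..z=25) is mapped through 9·x+14 mod 26 — an affine cipher.
Decoding uyvybdw: u(20)→3·(20−14)≡18=s; y(24)→3·(24−14)≡4=e; v(21)→3·(21−14)≡21=v; y(24)→3·(24−14)≡4=e; b(1)→3·(1−14)≡13=n; d(3)→3·(3−14)≡19=t; w(22)→3·(22−14)≡24=y (all mod 26).

seventy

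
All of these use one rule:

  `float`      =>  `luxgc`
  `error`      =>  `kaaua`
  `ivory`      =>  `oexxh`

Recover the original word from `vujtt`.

plank

Shifts by position in float: pos 0: f→l (+6), pos 1: l→u (+9), pos 2: o→x (+9), pos 3: a→g (+6), pos 4: t→c (+9) — repeating every 3. The shifts repeat in a cycle of length 3: positions 0,1,… shift by +6, +9, +9, then the pattern repeats.
Reversing it on vujtt: v−6=p, u−9=l, j−9=a, t−6=n, t−9=k.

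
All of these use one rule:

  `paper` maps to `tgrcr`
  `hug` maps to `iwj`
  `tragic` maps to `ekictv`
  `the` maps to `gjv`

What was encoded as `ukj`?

The output letters match the input read backwards, each shifted +2: paper reversed is repap. Two steps: reverse the string, then apply a Caesar shift of +2.
Undoing it on ukj: shift back: u−2=s, k−2=i, j−2=h → sih; then reverse → his.

his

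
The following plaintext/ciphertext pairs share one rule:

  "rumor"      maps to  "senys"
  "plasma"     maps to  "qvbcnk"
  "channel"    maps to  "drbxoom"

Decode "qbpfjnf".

provide

Shifts by position in rumor: pos 0: r→s (+1), pos 1: u→e (+10), pos 2: m→n (+1), pos 3: o→y (+10) — repeating every 2. It's a Vigenère-style cipher with numeric key [1,10]: position i shifts by key[i mod 2].
Reversing it on qbpfjnf: q−1=p, b−10=r, p−1=o, f−10=v, j−1=i, n−10=d, f−1=e.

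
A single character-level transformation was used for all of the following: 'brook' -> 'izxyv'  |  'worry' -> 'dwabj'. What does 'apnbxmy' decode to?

thermal

In brook: b→i is +7, r→z is +8, o→x is +9, o→y is +10 — the shift increases by 1 each position. The shift increases by 1 at each position, starting from +7: 7, 8, 9, ….
Undoing it on apnbxmy: a−7=t, p−8=h, n−9=e, b−10=r, x−11=m, m−12=a, y−13=l.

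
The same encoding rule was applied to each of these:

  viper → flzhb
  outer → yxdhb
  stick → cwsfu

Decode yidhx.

The shifts repeat in a cycle of length 2: positions 0,1,… shift by +10, +3, then the pattern repeats.
Undoing it on yidhx: y−10=o, i−3=f, d−10=t, h−3=e, x−10=n.

often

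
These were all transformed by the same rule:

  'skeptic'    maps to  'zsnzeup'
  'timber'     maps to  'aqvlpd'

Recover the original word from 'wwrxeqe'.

pointer

In skeptic: s→z is +7, k→s is +8, e→n is +9, p→z is +10 — the shift increases by 1 each position. Each letter shifts forward by (position + 7), i.e. 7, 8, 9, … — the shift grows by one for each successive letter.
Undoing it on wwrxeqe: w−7=p, w−8=o, r−9=i, x−10=n, e−11=t, q−12=e, e−13=r.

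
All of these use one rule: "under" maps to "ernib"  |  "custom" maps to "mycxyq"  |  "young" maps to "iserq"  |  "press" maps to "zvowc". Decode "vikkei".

league

Shifts by position in under: pos 0: u→e (+10), pos 1: n→r (+4), pos 2: d→n (+10), pos 3: e→i (+4) — repeating every 2. It's a Vigenère-style cipher with numeric key [10,4]: position i shifts by key[i mod 2].
Reversing it on vikkei: v−10=l, i−4=e, k−10=a, k−4=g, e−10=u, i−4=e.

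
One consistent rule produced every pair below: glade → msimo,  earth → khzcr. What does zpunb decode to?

timer

In glade: g→m is +6, l→s is +7, a→i is +8, d→m is +9 — the shift increases by 1 each position. The shift increases by 1 at each position, starting from +6: 6, 7, 8, ….
Decoding zpunb: z−6=t, p−7=i, u−8=m, n−9=e, b−10=r.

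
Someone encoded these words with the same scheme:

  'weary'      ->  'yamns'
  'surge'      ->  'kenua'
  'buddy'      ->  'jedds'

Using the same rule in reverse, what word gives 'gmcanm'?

camera

w(22)→y(24) and e(4)→a(0) fit y≡23x+12 (mod 26); the inverse of 23 mod 26 is 17. Each letter's alphabet position (a=0..z=25) is mapped through 23·x+12 mod 26 — an affine cipher.
Reversing it on gmcanm: g(6)→17·(6−12)≡2=c; m(12)→17·(12−12)≡0=a; c(2)→17·(2−12)≡12=m; a(0)→17·(0−12)≡4=e; n(13)→17·(13−12)≡17=r; m(12)→17·(12−12)≡0=a (all mod 26).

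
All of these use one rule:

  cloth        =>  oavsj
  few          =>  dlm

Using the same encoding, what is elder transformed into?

The output letters match the input read backwards, each shifted +7: cloth reversed is htolc. The word is reversed, then every letter is shifted forward by 7.
On elder: reverse → redle; then shift: r+7=y, e+7=l, d+7=k, l+7=s, e+7=l.

ylksl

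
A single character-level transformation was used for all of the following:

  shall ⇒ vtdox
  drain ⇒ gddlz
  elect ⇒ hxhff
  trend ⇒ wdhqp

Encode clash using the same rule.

Shifts by position in shall: pos 0: s→v (+3), pos 1: h→t (+12), pos 2: a→d (+3), pos 3: l→o (+3), pos 4: l→x (+12) — repeating every 3. A repeating key of period 3 is used — shifts +3, +12, +3 over and over.
For clash: c+3=f, l+12=x, a+3=d, s+3=v, h+12=t.

fxdvt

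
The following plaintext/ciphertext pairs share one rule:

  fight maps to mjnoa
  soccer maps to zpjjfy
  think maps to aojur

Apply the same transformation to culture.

The shift depends on letter class: consonant f→m is +7, but vowel i→j is +1. Vowels shift forward by 1 and consonants shift forward by 7.
For culture: c(cons)+7=j, u(vowel)+1=v, l(cons)+7=s, t(cons)+7=a, u(vowel)+1=v, r(cons)+7=y, e(vowel)+1=f.

jvsavyf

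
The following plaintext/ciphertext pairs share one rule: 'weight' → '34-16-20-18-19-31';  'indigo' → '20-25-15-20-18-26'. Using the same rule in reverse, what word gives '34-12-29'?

w is letter #23 and maps to 34: an offset of 11. The number is (letter's place in the alphabet, a=1) + 11.
Reversing it on 34-12-29: 34→(34−11)÷1=23=w, 12→(12−11)÷1=1=a, 29→(29−11)÷1=18=r.

war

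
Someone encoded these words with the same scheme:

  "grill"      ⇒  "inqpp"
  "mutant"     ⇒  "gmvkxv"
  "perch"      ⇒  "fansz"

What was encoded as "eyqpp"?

g(6)→i(8) and r(17)→n(13) fit y≡17x+10 (mod 26); the inverse of 17 mod 26 is 23. Treating letters as 0–25, the rule is x ↦ 17x + 10 (mod 26).
Undoing it on eyqpp: e(4)→23·(4−10)≡18=s; y(24)→23·(24−10)≡10=k; q(16)→23·(16−10)≡8=i; p(15)→23·(15−10)≡11=l; p(15)→23·(15−10)≡11=l (all mod 26).

skill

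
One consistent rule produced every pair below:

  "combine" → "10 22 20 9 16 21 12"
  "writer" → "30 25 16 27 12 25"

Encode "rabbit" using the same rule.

c is letter #3 and maps to 10: an offset of 7. Letters become their 1-based position plus 7 (so a→8, b→9, …).
On rabbit: r=18→25, a=1→8, b=2→9, b=2→9, i=9→16, t=20→27.

25 8 9 9 16 27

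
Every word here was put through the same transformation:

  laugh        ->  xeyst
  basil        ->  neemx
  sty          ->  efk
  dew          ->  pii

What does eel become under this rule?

iix

The shift depends on letter class: consonant l→x is +12, but vowel a→e is +4. The rule splits by letter class: vowels +4, consonants +12.
On eel: e(vowel)+4=i, e(vowel)+4=i, l(cons)+12=x.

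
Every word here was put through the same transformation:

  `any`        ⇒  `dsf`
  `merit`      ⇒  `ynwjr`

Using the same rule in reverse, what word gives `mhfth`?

Read the word backwards and shift each letter +5.
Decoding mhfth: shift back: m−5=h, h−5=c, f−5=a, t−5=o, h−5=c → hcaoc; then reverse → coach.

coach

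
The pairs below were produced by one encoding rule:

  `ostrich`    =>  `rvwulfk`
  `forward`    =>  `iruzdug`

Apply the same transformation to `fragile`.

Every letter moves 3 places later in the alphabet, wrapping around z→a.
On fragile: f+3=i, r+3=u, a+3=d, g+3=j, i+3=l, l+3=o, e+3=h.

iudjloh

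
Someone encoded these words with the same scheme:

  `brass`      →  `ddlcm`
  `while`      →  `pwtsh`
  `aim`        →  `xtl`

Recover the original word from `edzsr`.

The word is reversed, then every letter is shifted forward by 11.
Reversing it on edzsr: shift back: e−11=t, d−11=s, z−11=o, s−11=h, r−11=g → tsohg; then reverse → ghost.

ghost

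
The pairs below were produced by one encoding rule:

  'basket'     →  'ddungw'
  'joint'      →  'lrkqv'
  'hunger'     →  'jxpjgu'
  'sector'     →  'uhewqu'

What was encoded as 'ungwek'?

Shifts by position in basket: pos 0: b→d (+2), pos 1: a→d (+3), pos 2: s→u (+2), pos 3: k→n (+3) — repeating every 2. The shifts repeat in a cycle of length 2: positions 0,1,… shift by +2, +3, then the pattern repeats.
Undoing it on ungwek: u−2=s, n−3=k, g−2=e, w−3=t, e−2=c, k−3=h.

sketch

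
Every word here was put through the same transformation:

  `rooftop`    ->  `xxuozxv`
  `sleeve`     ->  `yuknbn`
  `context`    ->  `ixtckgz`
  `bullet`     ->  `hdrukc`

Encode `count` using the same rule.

ixawz

Shifts by position in rooftop: pos 0: r→x (+6), pos 1: o→x (+9), pos 2: o→u (+6), pos 3: f→o (+9) — repeating every 2. It's a Vigenère-style cipher with numeric key [6,9]: position i shifts by key[i mod 2].
For count: c+6=i, o+9=x, u+6=a, n+9=w, t+6=z.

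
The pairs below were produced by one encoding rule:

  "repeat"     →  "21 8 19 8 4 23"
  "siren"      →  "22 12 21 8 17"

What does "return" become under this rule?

Each letter is replaced by its alphabet position (a=1..z=26) + 3.
For return: r=18→21, e=5→8, t=20→23, u=21→24, r=18→21, n=14→17.

21 8 23 24 21 17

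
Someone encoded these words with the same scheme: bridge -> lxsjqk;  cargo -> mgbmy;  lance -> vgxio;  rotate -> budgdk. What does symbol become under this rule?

cewhyr

Shifts by position in bridge: pos 0: b→l (+10), pos 1: r→x (+6), pos 2: i→s (+10), pos 3: d→j (+6) — repeating every 2. The shifts repeat in a cycle of length 2: positions 0,1,… shift by +10, +6, then the pattern repeats.
On symbol: s+10=c, y+6=e, m+10=w, b+6=h, o+10=y, l+6=r.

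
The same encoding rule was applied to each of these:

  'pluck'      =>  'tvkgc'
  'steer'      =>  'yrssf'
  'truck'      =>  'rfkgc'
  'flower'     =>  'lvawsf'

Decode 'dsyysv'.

vessel

p(15)→t(19) and l(11)→v(21) fit y≡19x+20 (mod 26); the inverse of 19 mod 26 is 11. This is an affine cipher: with a=0,…,z=25, each position x becomes (19x+20) mod 26.
Reversing it on dsyysv: d(3)→11·(3−20)≡21=v; s(18)→11·(18−20)≡4=e; y(24)→11·(24−20)≡18=s; y(24)→11·(24−20)≡18=s; s(18)→11·(18−20)≡4=e; v(21)→11·(21−20)≡11=l (all mod 26).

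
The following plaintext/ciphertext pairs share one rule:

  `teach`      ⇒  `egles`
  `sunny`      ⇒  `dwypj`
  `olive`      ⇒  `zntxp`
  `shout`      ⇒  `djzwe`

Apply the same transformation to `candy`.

ncyfj

Shifts by position in teach: pos 0: t→e (+11), pos 1: e→g (+2), pos 2: a→l (+11), pos 3: c→e (+2) — repeating every 2. The shifts repeat in a cycle of length 2: positions 0,1,… shift by +11, +2, then the pattern repeats.
On candy: c+11=n, a+2=c, n+11=y, d+2=f, y+11=j.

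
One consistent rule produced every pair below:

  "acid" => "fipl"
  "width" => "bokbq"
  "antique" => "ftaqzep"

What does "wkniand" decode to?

In acid: a→f is +5, c→i is +6, i→p is +7, d→l is +8 — the shift increases by 1 each position. Each letter shifts forward by (position + 5), i.e. 5, 6, 7, … — the shift grows by one for each successive letter.
Decoding wkniand: w−5=r, k−6=e, n−7=g, i−8=a, a−9=r, n−10=d, d−11=s.

regards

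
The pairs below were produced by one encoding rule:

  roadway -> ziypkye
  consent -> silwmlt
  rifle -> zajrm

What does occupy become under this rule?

issqfe

r(17)→z(25) and o(14)→i(8) fit y≡23x+24 (mod 26); the inverse of 23 mod 26 is 17. This is an affine cipher: with a=0,…,z=25, each position x becomes (23x+24) mod 26.
Applying it to occupy: o(14)→23·14+24≡8=i; c(2)→23·2+24≡18=s; c(2)→23·2+24≡18=s; u(20)→23·20+24≡16=q; p(15)→23·15+24≡5=f; y(24)→23·24+24≡4=e (all mod 26).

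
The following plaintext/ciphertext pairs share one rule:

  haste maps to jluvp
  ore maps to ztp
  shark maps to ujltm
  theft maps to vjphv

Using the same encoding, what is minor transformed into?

The rule splits by letter class: vowels +11, consonants +2.
For minor: m(cons)+2=o, i(vowel)+11=t, n(cons)+2=p, o(vowel)+11=z, r(cons)+2=t.

otpzt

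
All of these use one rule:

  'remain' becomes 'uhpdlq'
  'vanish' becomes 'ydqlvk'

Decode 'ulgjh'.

ridge

Every letter moves 3 places later in the alphabet, wrapping around z→a.
Undoing it on ulgjh: u−3=r, l−3=i, g−3=d, j−3=g, h−3=e.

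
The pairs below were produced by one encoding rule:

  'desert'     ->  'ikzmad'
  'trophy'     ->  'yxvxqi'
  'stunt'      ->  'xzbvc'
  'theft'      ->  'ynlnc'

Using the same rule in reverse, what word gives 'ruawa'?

In desert: d→i is +5, e→k is +6, s→z is +7, e→m is +8 — the shift increases by 1 each position. Letter i (0-indexed) is shifted by i+5, so successive shifts are 5, 6, 7, ….
Undoing it on ruawa: r−5=m, u−6=o, a−7=t, w−8=o, a−9=r.

motor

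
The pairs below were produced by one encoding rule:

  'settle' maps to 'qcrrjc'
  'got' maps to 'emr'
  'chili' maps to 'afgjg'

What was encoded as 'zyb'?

bad

Compare letters: s→q is +24, e→c is +24, t→r is +24 — a constant shift. Every letter moves 24 places later in the alphabet, wrapping around z→a.
Undoing it on zyb: z−24=b, y−24=a, b−24=d.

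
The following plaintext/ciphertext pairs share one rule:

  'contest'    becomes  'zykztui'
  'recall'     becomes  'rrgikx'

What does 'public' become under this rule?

iorhav

The output letters match the input read backwards, each shifted +6: contest reversed is tsetnoc. Read the word backwards and shift each letter +6.
Applying it to public: reverse → cilbup; then shift: c+6=i, i+6=o, l+6=r, b+6=h, u+6=a, p+6=v.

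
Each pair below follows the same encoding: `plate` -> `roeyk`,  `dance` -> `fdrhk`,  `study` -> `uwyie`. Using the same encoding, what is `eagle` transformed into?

gdkqk

Each letter shifts forward by (position + 2), i.e. 2, 3, 4, … — the shift grows by one for each successive letter.
On eagle: e+2=g, a+3=d, g+4=k, l+5=q, e+6=k.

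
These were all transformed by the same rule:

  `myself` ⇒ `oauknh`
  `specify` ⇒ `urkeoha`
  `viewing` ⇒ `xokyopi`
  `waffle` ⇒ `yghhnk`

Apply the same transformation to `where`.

yjktk

The shift depends on letter class: consonant m→o is +2, but vowel e→k is +6. Vowels shift forward by 6 and consonants shift forward by 2.
On where: w(cons)+2=y, h(cons)+2=j, e(vowel)+6=k, r(cons)+2=t, e(vowel)+6=k.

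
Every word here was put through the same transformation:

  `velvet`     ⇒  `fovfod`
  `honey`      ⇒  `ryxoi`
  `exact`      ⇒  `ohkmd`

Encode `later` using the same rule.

Compare letters: v→f is +10, e→o is +10, l→v is +10 — a constant shift. Each letter is shifted forward by 10 in the alphabet (a Caesar shift of +10).
On later: l+10=v, a+10=k, t+10=d, e+10=o, r+10=b.

vkdob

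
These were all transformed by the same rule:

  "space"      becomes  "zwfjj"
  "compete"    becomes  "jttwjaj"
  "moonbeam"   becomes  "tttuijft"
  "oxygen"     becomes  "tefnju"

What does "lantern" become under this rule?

sfuajyu

The shift depends on letter class: consonant s→z is +7, but vowel a→f is +5. Two shifts are in play — +5 for a/e/i/o/u, +7 for every other letter.
On lantern: l(cons)+7=s, a(vowel)+5=f, n(cons)+7=u, t(cons)+7=a, e(vowel)+5=j, r(cons)+7=y, n(cons)+7=u.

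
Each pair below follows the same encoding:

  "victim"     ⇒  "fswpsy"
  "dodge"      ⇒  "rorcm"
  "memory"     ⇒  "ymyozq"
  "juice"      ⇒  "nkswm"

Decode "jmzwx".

perch

v(21)→f(5) and i(8)→s(18) fit y≡21x+6 (mod 26); the inverse of 21 mod 26 is 5. Each letter's alphabet position (a=0..z=25) is mapped through 21·x+6 mod 26 — an affine cipher.
Undoing it on jmzwx: j(9)→5·(9−6)≡15=p; m(12)→5·(12−6)≡4=e; z(25)→5·(25−6)≡17=r; w(22)→5·(22−6)≡2=c; x(23)→5·(23−6)≡7=h (all mod 26).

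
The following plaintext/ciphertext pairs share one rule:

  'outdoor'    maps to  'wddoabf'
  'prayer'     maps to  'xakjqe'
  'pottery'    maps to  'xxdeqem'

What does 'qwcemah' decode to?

instant

Letter i (0-indexed) is shifted by i+8, so successive shifts are 8, 9, 10, ….
Reversing it on qwcemah: q−8=i, w−9=n, c−10=s, e−11=t, m−12=a, a−13=n, h−14=t.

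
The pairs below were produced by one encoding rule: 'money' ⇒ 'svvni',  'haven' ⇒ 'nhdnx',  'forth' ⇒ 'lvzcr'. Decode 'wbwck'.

quota

In money: m→s is +6, o→v is +7, n→v is +8, e→n is +9 — the shift increases by 1 each position. Letter i (0-indexed) is shifted by i+6, so successive shifts are 6, 7, 8, ….
Reversing it on wbwck: w−6=q, b−7=u, w−8=o, c−9=t, k−10=a.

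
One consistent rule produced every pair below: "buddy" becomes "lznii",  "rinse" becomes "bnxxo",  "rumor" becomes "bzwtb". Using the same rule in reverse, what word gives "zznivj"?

puddle

Shifts by position in buddy: pos 0: b→l (+10), pos 1: u→z (+5), pos 2: d→n (+10), pos 3: d→i (+5) — repeating every 2. It's a Vigenère-style cipher with numeric key [10,5]: position i shifts by key[i mod 2].
Reversing it on zznivj: z−10=p, z−5=u, n−10=d, i−5=d, v−10=l, j−5=e.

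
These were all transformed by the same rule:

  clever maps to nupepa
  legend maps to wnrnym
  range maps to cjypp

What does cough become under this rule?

Shifts by position in clever: pos 0: c→n (+11), pos 1: l→u (+9), pos 2: e→p (+11), pos 3: v→e (+9) — repeating every 2. It's a Vigenère-style cipher with numeric key [11,9]: position i shifts by key[i mod 2].
For cough: c+11=n, o+9=x, u+11=f, g+9=p, h+11=s.

nxfps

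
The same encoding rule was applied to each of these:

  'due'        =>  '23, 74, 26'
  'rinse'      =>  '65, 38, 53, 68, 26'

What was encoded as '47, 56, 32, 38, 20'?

d(#4)→23 and u(#21)→74: differences scale by 3, so n = 3·pos + 11. Each letter becomes 3×(its alphabet position, a=1..z=26) + 11.
Reversing it on 47, 56, 32, 38, 20: 47→(47−11)÷3=12=l, 56→(56−11)÷3=15=o, 32→(32−11)÷3=7=g, 38→(38−11)÷3=9=i, 20→(20−11)÷3=3=c.

logic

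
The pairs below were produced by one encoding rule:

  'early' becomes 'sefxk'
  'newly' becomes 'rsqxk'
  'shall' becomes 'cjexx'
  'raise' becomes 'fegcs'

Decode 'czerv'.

stand

e(4)→s(18) and a(0)→e(4) fit y≡23x+4 (mod 26); the inverse of 23 mod 26 is 17. Each letter's alphabet position (a=0..z=25) is mapped through 23·x+4 mod 26 — an affine cipher.
Reversing it on czerv: c(2)→17·(2−4)≡18=s; z(25)→17·(25−4)≡19=t; e(4)→17·(4−4)≡0=a; r(17)→17·(17−4)≡13=n; v(21)→17·(21−4)≡3=d (all mod 26).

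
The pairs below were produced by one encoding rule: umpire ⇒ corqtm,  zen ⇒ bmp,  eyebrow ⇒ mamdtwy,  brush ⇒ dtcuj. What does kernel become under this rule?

The shift depends on letter class: consonant m→o is +2, but vowel u→c is +8. Two shifts are in play — +8 for a/e/i/o/u, +2 for every other letter.
On kernel: k(cons)+2=m, e(vowel)+8=m, r(cons)+2=t, n(cons)+2=p, e(vowel)+8=m, l(cons)+2=n.

mmtpmn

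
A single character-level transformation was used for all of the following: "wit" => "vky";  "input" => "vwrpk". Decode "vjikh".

fight

The output letters match the input read backwards, each shifted +2: wit reversed is tiw. The word is reversed, then every letter is shifted forward by 2.
Decoding vjikh: shift back: v−2=t, j−2=h, i−2=g, k−2=i, h−2=f → thgif; then reverse → fight.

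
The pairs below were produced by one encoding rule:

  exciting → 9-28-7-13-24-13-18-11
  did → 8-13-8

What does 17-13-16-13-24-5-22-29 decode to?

military

e is letter #5 and maps to 9: an offset of 4. Each letter is replaced by its alphabet position (a=1..z=26) + 4.
Decoding 17-13-16-13-24-5-22-29: 17→(17−4)÷1=13=m, 13→(13−4)÷1=9=i, 16→(16−4)÷1=12=l, 13→(13−4)÷1=9=i, 24→(24−4)÷1=20=t, 5→(5−4)÷1=1=a, 22→(22−4)÷1=18=r, 29→(29−4)÷1=25=y.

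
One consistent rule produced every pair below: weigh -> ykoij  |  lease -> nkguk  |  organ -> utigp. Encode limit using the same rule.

nooov

The shift depends on letter class: consonant w→y is +2, but vowel e→k is +6. The rule splits by letter class: vowels +6, consonants +2.
Applying it to limit: l(cons)+2=n, i(vowel)+6=o, m(cons)+2=o, i(vowel)+6=o, t(cons)+2=v.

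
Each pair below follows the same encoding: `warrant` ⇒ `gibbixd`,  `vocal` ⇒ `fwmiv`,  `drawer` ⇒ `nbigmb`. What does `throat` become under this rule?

The shift depends on letter class: consonant w→g is +10, but vowel a→i is +8. Two shifts are in play — +8 for a/e/i/o/u, +10 for every other letter.
On throat: t(cons)+10=d, h(cons)+10=r, r(cons)+10=b, o(vowel)+8=w, a(vowel)+8=i, t(cons)+10=d.

drbwid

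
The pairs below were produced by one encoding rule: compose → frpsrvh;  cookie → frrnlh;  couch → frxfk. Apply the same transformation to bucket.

exfnhw

Compare letters: c→f is +3, o→r is +3, m→p is +3 — a constant shift. It's a constant shift of +3 (ROT3).
Applying it to bucket: b+3=e, u+3=x, c+3=f, k+3=n, e+3=h, t+3=w.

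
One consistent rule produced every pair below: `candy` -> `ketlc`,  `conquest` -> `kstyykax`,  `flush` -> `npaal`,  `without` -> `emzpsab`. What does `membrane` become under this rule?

uisjvgvi

Shifts by position in candy: pos 0: c→k (+8), pos 1: a→e (+4), pos 2: n→t (+6), pos 3: d→l (+8), pos 4: y→c (+4) — repeating every 3. The shifts repeat in a cycle of length 3: positions 0,1,… shift by +8, +4, +6, then the pattern repeats.
Applying it to membrane: m+8=u, e+4=i, m+6=s, b+8=j, r+4=v, a+6=g, n+8=v, e+4=i.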